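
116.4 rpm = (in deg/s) 698.4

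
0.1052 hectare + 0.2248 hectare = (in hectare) 0.33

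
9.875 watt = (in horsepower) 0.01324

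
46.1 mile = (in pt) 2.103e+08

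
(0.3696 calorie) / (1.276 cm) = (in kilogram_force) 12.36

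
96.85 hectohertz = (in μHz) 9.685e+09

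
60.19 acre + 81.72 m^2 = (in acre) 60.21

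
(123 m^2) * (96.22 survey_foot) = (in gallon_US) 9.53e+05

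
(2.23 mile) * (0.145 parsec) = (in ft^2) 1.728e+20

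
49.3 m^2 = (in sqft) 530.7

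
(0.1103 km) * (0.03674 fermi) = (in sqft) 4.362e-14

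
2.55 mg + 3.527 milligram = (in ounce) 0.0002144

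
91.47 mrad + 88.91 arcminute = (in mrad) 117.3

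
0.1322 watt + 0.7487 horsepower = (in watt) 558.4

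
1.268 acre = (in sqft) 5.523e+04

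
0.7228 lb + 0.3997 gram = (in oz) 11.58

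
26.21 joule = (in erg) 2.621e+08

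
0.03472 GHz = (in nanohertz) 3.472e+16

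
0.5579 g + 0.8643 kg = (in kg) 0.8649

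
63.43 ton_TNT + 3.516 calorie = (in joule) 2.654e+11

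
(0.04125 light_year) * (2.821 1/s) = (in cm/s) 1.101e+17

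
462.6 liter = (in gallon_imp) 101.8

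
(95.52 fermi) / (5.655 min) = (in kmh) 1.013e-15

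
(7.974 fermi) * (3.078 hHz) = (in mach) 7.208e-15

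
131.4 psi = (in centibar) 906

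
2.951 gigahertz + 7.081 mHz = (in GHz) 2.951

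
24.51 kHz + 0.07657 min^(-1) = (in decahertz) 2451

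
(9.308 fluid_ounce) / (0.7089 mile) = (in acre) 5.962e-11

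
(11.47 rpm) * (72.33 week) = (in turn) 8.363e+06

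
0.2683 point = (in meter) 9.465e-05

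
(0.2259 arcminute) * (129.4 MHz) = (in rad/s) 8503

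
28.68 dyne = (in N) 0.0002868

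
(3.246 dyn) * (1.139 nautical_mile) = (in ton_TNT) 1.637e-11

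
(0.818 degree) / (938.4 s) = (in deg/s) 0.0008717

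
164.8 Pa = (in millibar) 1.648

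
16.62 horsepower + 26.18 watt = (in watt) 1.242e+04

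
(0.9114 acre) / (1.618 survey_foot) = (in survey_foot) 2.454e+04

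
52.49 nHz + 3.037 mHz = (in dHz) 0.03037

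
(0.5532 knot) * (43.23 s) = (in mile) 0.007645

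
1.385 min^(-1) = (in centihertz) 2.308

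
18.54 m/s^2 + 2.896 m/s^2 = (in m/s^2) 21.44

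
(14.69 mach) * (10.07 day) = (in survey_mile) 2.704e+06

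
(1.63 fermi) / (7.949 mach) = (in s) 6.022e-19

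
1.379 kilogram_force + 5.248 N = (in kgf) 1.914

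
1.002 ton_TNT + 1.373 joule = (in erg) 4.192e+16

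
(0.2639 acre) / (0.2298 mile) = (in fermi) 2.888e+15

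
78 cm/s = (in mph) 1.745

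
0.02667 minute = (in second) 1.6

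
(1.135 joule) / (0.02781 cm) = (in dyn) 4.081e+08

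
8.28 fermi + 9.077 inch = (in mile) 0.0001433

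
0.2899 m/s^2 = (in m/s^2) 0.2899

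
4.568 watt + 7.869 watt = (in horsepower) 0.01668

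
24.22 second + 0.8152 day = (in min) 1174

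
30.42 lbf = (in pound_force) 30.42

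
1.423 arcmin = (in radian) 0.0004139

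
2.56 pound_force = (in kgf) 1.161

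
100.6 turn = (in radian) 632.1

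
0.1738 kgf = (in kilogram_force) 0.1738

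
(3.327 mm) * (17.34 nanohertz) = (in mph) 1.29e-10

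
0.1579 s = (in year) 5.007e-09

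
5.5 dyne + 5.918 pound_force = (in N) 26.32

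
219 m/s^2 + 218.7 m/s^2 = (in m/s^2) 437.7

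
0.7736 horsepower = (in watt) 576.9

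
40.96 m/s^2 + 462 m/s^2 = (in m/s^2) 503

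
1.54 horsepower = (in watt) 1148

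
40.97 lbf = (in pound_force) 40.97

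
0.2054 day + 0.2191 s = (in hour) 4.93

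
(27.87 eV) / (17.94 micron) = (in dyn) 2.489e-08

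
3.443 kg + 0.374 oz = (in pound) 7.614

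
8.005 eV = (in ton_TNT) 3.065e-28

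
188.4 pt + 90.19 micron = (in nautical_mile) 3.594e-05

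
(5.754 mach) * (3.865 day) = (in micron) 6.543e+14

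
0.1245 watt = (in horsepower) 0.000167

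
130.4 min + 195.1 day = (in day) 195.2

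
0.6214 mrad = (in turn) 9.89e-05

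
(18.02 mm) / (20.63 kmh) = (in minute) 5.241e-05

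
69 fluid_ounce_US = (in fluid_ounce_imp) 71.82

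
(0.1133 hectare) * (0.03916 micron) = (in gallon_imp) 0.00976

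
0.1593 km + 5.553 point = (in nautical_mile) 0.08602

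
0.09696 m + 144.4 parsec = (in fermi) 4.456e+33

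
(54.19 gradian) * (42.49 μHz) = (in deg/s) 0.002072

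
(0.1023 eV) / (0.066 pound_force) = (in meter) 5.583e-20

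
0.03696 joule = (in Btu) 3.503e-05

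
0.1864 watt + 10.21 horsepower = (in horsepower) 10.21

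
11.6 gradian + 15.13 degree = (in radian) 0.4463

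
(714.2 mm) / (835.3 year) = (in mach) 7.963e-14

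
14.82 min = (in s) 889.2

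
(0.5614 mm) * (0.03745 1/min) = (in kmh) 1.261e-06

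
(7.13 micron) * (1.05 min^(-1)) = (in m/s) 1.248e-07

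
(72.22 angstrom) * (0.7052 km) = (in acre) 1.258e-09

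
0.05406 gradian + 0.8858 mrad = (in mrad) 1.735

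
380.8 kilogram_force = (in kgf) 380.8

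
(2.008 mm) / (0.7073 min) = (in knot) 9.198e-05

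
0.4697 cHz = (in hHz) 4.697e-05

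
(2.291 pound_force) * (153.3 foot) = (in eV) 2.972e+21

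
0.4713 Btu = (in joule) 497.2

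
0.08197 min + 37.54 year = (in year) 37.54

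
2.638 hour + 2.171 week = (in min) 2.204e+04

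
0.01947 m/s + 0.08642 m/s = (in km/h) 0.3812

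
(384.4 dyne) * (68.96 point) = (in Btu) 8.864e-08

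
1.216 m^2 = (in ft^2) 13.09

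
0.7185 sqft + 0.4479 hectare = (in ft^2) 4.821e+04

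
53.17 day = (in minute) 7.656e+04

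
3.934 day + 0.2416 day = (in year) 0.01144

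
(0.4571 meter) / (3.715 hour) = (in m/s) 3.418e-05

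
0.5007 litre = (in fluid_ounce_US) 16.93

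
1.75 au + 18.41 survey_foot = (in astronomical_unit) 1.75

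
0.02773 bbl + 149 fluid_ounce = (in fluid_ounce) 298.1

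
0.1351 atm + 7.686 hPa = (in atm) 0.1427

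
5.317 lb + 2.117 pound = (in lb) 7.434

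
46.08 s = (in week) 7.619e-05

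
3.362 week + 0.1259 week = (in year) 0.06689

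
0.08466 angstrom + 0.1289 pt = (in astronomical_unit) 3.04e-16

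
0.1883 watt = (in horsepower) 0.0002525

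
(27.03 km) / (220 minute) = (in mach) 0.006014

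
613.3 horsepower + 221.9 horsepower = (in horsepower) 835.2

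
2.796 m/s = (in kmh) 10.07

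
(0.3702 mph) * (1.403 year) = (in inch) 2.883e+08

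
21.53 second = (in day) 0.0002492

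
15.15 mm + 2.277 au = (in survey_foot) 1.118e+12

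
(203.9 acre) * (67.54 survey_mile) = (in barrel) 5.641e+11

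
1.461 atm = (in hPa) 1480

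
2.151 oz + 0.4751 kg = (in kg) 0.5361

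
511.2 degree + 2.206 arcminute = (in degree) 511.2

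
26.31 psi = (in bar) 1.814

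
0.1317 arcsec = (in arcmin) 0.002195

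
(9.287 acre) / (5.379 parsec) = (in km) 2.264e-16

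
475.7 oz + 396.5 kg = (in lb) 903.9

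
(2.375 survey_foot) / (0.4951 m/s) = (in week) 2.418e-06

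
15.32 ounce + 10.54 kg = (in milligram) 1.097e+07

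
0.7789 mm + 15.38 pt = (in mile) 3.855e-06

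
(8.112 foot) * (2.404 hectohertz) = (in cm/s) 5.944e+04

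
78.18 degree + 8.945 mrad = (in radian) 1.373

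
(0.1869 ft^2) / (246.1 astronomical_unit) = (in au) 3.153e-27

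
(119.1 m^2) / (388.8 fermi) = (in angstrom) 3.063e+24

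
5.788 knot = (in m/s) 2.978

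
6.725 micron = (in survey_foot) 2.206e-05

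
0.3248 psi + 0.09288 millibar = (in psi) 0.3261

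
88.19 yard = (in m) 80.64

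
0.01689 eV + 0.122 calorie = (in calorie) 0.122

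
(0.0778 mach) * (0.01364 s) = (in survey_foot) 1.185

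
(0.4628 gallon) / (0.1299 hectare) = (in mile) 8.38e-10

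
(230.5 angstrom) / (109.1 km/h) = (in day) 8.803e-15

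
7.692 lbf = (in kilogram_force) 3.489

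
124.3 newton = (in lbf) 27.94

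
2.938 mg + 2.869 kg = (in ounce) 101.2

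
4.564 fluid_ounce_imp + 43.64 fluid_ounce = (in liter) 1.42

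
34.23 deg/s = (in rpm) 5.705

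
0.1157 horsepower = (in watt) 86.28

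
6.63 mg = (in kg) 6.63e-06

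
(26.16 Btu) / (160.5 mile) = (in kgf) 0.0109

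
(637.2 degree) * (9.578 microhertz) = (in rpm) 0.001017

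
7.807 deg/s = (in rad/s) 0.1363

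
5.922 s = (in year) 1.878e-07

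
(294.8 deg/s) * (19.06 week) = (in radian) 5.931e+07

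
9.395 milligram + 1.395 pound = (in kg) 0.6328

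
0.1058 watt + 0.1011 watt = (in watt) 0.2069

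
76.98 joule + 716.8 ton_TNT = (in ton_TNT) 716.8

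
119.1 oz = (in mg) 3.376e+06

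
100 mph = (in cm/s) 4470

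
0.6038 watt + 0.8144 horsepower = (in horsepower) 0.8152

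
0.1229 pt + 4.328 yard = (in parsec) 1.283e-16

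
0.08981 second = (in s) 0.08981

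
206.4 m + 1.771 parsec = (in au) 3.653e+05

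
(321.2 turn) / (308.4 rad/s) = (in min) 0.1091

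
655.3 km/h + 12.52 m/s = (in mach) 0.5714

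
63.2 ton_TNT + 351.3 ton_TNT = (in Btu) 1.644e+09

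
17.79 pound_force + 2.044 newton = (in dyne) 8.118e+06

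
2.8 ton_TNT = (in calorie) 2.8e+09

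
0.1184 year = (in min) 6.223e+04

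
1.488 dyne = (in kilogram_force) 1.517e-06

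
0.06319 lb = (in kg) 0.02866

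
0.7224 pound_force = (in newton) 3.213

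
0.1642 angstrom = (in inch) 6.465e-10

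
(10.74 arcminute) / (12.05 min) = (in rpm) 4.126e-05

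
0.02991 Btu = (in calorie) 7.542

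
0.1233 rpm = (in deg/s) 0.7398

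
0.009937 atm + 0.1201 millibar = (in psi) 0.1478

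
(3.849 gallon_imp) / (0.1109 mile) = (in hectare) 9.804e-09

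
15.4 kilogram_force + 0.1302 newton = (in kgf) 15.41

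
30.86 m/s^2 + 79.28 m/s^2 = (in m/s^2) 110.1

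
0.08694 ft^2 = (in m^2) 0.008077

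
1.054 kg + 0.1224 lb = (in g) 1110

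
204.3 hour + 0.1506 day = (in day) 8.663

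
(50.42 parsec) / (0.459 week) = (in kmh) 2.018e+13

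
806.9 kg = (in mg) 8.069e+08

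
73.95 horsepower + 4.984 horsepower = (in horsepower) 78.93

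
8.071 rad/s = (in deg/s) 462.4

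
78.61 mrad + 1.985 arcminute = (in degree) 4.537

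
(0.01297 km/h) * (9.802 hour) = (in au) 8.498e-10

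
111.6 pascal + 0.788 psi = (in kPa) 5.545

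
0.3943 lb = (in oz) 6.309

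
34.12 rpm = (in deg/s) 204.7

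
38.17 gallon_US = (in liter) 144.5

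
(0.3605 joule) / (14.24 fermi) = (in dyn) 2.532e+18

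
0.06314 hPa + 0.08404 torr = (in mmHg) 0.1314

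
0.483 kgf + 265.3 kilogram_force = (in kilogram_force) 265.8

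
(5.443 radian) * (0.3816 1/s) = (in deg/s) 119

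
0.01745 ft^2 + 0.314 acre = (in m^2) 1271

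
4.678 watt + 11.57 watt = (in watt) 16.25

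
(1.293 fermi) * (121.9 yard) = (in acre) 3.561e-17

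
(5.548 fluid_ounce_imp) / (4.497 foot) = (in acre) 2.842e-08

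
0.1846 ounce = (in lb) 0.01154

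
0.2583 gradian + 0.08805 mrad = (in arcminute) 14.25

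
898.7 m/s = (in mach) 2.639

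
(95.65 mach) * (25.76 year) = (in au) 176.9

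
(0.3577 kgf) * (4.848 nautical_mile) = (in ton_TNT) 7.528e-06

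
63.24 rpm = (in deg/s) 379.4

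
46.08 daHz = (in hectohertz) 4.608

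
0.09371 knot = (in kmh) 0.1736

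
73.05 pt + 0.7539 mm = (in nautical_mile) 1.432e-05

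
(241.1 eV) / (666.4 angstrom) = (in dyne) 5.797e-05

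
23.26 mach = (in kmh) 2.851e+04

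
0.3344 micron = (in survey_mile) 2.078e-10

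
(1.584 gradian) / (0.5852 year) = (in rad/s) 1.348e-09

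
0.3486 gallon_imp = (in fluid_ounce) 53.59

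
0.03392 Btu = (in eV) 2.234e+20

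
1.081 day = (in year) 0.002962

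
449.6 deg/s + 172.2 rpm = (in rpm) 247.1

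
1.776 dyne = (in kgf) 1.811e-06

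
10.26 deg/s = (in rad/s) 0.1791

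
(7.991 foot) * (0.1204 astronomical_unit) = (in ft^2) 4.722e+11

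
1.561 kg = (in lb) 3.441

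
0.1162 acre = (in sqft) 5062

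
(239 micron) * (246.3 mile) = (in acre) 0.02341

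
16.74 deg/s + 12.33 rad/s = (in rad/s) 12.62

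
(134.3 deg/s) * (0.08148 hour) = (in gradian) 4.377e+04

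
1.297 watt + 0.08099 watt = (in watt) 1.378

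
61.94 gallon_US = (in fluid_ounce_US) 7928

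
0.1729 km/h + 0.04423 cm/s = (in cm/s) 4.847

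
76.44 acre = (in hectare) 30.93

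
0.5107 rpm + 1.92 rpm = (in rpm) 2.431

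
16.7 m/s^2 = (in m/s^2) 16.7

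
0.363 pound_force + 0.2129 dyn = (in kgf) 0.1647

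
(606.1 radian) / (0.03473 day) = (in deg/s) 11.57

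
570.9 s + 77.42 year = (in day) 2.826e+04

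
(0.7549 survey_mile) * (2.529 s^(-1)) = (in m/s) 3072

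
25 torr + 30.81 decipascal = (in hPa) 33.36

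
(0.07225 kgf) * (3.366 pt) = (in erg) 8413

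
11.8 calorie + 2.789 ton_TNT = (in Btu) 1.106e+07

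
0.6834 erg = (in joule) 6.834e-08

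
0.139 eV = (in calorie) 5.323e-21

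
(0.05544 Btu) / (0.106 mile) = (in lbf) 0.07708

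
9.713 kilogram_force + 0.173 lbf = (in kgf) 9.791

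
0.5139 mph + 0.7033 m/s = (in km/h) 3.359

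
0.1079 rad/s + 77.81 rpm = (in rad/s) 8.256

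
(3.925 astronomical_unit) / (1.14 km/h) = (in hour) 5.151e+08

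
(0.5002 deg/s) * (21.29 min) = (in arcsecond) 2.3e+06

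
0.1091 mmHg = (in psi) 0.00211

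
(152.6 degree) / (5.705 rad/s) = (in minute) 0.007781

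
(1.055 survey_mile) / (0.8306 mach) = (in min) 0.1001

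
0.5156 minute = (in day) 0.0003581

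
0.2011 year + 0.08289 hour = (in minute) 1.057e+05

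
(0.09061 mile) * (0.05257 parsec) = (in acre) 5.845e+13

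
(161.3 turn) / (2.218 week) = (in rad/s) 0.0007555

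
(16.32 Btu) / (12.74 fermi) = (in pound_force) 3.038e+17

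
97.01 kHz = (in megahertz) 0.09701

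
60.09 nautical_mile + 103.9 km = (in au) 1.438e-06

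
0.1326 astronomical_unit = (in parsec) 6.429e-07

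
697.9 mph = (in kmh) 1123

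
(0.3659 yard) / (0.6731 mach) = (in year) 4.629e-11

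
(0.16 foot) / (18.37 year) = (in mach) 2.472e-13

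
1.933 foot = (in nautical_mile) 0.0003181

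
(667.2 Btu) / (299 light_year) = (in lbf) 5.594e-14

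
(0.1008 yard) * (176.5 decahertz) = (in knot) 316.2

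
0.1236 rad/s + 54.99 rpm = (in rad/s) 5.882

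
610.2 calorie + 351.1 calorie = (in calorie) 961.3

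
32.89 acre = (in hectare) 13.31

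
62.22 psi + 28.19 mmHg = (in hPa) 4328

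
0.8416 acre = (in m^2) 3406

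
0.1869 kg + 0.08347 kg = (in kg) 0.2704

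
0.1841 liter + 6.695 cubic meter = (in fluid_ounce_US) 2.264e+05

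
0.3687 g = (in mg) 368.7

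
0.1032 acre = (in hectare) 0.04176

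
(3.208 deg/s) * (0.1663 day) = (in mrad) 8.045e+05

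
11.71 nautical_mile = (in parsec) 7.028e-13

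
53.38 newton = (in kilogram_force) 5.443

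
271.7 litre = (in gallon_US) 71.78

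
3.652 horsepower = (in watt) 2723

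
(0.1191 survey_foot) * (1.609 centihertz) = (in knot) 0.001135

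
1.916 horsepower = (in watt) 1429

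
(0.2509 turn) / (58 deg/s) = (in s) 1.557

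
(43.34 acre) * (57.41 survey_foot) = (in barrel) 1.93e+07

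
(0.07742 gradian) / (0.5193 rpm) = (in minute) 0.0003727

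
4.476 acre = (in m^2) 1.811e+04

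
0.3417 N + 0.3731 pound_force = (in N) 2.001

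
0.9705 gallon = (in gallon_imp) 0.8081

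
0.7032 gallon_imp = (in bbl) 0.02011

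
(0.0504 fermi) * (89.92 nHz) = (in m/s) 4.532e-24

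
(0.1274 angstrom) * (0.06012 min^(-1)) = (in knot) 2.481e-14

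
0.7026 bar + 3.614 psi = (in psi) 13.8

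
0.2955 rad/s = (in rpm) 2.822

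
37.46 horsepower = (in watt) 2.793e+04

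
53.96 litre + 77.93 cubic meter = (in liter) 7.798e+04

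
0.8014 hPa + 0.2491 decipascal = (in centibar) 0.08016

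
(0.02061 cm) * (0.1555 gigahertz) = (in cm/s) 3.205e+06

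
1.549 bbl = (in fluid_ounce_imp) 8668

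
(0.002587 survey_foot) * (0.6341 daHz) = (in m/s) 0.005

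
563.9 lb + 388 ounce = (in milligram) 2.668e+08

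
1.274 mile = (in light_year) 2.167e-13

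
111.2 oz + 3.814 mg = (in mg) 3.152e+06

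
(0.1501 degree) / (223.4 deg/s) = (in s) 0.0006719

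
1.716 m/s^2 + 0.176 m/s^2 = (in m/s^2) 1.892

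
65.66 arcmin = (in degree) 1.094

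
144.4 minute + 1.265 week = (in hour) 214.9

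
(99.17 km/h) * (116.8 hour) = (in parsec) 3.754e-10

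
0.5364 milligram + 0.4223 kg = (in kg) 0.4223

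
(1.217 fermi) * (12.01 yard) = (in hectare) 1.337e-18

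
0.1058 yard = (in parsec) 3.135e-18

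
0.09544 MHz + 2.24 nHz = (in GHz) 9.544e-05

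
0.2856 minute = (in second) 17.14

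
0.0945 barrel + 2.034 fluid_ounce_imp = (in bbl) 0.09486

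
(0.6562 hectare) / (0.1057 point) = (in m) 1.76e+08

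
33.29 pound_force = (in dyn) 1.481e+07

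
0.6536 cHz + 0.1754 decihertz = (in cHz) 2.408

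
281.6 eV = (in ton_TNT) 1.078e-26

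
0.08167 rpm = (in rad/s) 0.008552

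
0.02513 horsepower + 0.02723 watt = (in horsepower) 0.02517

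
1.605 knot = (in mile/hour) 1.847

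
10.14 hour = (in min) 608.4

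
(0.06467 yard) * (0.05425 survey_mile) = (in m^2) 5.163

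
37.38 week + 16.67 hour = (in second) 2.267e+07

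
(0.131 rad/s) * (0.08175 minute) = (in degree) 36.82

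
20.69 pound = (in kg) 9.385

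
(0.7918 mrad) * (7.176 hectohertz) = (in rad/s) 0.5682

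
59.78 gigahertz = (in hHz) 5.978e+08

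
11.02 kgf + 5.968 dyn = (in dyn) 1.081e+07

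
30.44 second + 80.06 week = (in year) 1.535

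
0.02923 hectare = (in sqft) 3146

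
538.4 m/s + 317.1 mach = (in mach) 318.7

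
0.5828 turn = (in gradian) 233.1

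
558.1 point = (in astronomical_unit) 1.316e-12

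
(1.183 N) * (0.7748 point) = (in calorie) 7.728e-05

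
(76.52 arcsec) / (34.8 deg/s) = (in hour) 1.697e-07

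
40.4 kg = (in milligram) 4.04e+07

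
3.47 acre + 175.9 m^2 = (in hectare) 1.422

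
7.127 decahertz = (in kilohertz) 0.07127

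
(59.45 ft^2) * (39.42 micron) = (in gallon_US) 0.05752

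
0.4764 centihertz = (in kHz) 4.764e-06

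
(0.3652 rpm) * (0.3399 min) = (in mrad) 779.9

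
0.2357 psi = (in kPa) 1.625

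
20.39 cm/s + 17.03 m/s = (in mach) 0.05061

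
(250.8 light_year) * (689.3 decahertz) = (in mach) 4.803e+19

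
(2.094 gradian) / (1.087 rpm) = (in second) 0.289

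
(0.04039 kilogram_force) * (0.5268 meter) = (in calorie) 0.04987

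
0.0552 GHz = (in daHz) 5.52e+06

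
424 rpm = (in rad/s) 44.4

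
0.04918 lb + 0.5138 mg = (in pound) 0.04918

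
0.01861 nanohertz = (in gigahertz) 1.861e-20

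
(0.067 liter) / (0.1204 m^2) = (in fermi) 5.565e+11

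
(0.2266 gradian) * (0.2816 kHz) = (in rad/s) 1.002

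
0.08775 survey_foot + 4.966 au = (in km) 7.429e+08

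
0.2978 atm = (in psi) 4.376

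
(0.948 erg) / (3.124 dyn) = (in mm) 3.035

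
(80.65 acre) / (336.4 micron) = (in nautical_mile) 5.239e+05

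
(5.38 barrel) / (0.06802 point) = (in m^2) 3.565e+04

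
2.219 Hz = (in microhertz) 2.219e+06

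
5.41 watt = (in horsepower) 0.007255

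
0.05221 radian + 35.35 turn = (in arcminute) 7.637e+05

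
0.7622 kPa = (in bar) 0.007622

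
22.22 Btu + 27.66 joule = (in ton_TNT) 5.61e-06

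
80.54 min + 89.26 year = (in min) 4.692e+07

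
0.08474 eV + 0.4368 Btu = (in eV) 2.876e+21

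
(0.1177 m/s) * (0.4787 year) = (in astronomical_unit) 1.188e-05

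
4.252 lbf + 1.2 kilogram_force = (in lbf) 6.898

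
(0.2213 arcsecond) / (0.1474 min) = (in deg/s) 6.951e-06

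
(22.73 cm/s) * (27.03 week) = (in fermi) 3.716e+21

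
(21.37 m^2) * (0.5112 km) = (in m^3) 1.092e+04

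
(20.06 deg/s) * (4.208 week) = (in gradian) 5.673e+07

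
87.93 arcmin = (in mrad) 25.58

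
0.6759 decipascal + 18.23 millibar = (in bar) 0.01823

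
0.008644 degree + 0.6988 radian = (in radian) 0.699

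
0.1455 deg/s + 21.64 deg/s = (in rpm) 3.631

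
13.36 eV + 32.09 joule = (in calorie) 7.67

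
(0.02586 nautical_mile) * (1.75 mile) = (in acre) 33.33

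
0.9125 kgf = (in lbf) 2.012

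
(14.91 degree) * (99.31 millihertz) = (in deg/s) 1.481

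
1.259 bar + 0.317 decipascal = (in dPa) 1.259e+06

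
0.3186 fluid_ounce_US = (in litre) 0.009422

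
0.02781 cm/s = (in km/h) 0.001001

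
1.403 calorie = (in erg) 5.87e+07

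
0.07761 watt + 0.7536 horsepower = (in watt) 562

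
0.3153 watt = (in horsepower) 0.0004228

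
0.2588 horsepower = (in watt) 193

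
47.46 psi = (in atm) 3.229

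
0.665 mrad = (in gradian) 0.04234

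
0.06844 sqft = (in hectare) 6.358e-07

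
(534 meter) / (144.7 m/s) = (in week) 6.102e-06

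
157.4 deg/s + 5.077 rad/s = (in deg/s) 448.3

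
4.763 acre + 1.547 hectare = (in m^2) 3.475e+04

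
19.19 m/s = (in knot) 37.3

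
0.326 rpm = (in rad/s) 0.03414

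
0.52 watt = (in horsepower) 0.0006973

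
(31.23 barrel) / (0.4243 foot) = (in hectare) 0.003839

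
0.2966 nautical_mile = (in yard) 600.7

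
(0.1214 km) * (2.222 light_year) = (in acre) 6.306e+14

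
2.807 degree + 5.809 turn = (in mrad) 3.655e+04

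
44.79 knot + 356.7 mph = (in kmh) 657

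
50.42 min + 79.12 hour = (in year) 0.009128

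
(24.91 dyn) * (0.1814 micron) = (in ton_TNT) 1.08e-20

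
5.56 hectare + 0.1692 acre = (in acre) 13.91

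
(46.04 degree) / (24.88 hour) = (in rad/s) 8.971e-06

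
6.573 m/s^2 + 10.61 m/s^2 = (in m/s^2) 17.18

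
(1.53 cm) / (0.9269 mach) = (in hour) 1.347e-08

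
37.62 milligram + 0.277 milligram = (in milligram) 37.9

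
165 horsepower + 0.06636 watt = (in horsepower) 165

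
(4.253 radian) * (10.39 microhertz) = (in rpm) 0.000422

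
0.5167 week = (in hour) 86.81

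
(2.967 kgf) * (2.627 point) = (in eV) 1.683e+17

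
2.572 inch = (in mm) 65.33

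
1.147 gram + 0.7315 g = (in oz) 0.06626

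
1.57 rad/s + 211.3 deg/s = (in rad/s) 5.258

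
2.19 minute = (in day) 0.001521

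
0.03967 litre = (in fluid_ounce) 1.341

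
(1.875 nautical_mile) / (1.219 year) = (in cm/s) 0.009033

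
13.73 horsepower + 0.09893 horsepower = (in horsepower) 13.83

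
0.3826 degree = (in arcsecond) 1377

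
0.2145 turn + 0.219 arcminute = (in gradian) 85.8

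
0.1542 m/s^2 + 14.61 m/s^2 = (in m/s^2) 14.76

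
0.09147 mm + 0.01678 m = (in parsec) 5.468e-19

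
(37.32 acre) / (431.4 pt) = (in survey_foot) 3.256e+06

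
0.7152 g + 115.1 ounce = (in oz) 115.1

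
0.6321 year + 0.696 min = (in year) 0.6321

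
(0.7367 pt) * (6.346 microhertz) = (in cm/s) 1.649e-07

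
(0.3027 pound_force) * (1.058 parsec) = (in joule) 4.396e+16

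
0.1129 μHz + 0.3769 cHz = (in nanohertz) 3.769e+06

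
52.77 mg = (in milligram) 52.77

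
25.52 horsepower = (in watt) 1.903e+04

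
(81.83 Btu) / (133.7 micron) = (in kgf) 6.585e+07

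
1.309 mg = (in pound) 2.886e-06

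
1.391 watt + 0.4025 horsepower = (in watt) 301.5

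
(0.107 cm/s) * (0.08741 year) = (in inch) 1.161e+05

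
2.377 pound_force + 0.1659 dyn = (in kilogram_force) 1.078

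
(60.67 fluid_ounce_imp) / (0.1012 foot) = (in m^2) 0.05589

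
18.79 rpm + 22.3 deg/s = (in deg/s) 135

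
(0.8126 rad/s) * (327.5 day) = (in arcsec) 4.743e+12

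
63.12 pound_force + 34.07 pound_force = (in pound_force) 97.19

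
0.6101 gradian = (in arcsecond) 1977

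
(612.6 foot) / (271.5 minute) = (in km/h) 0.04126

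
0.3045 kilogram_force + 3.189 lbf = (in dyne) 1.717e+06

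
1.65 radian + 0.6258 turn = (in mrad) 5582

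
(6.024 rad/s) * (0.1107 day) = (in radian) 5.762e+04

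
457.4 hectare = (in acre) 1130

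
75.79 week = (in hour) 1.273e+04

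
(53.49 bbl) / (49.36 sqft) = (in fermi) 1.855e+15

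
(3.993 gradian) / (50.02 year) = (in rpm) 3.797e-10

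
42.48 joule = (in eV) 2.651e+20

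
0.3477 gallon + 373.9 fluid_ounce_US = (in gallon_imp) 2.722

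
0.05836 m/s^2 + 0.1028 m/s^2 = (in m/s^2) 0.1612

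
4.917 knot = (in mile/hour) 5.658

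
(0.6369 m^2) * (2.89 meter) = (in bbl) 11.58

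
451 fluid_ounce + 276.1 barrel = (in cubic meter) 43.91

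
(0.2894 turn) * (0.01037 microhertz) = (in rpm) 1.801e-07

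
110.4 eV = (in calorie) 4.228e-18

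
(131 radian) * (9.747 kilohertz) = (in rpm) 1.219e+07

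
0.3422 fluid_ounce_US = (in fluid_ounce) 0.3422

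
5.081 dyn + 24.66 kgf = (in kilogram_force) 24.66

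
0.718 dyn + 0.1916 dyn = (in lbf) 2.045e-06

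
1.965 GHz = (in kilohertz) 1.965e+06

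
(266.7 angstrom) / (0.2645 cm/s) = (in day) 1.167e-10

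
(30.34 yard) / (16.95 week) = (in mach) 7.948e-09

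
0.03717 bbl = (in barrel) 0.03717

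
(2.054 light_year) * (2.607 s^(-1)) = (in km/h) 1.824e+17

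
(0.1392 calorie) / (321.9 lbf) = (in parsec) 1.318e-20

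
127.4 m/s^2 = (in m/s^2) 127.4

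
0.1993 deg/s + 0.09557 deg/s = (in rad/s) 0.005146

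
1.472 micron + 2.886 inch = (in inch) 2.886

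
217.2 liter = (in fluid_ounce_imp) 7644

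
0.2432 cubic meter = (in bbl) 1.53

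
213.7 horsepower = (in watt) 1.594e+05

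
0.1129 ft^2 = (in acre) 2.592e-06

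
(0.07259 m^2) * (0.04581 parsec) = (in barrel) 6.454e+14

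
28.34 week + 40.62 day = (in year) 0.6548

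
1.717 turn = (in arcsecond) 2.225e+06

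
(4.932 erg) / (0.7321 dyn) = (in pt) 191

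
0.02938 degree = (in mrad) 0.5128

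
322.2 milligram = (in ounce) 0.01137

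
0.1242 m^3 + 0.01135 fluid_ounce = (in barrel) 0.7812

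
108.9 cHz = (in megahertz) 1.089e-06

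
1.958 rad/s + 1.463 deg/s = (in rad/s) 1.984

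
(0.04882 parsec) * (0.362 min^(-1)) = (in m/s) 9.089e+12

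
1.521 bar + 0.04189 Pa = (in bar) 1.521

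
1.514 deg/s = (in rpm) 0.2523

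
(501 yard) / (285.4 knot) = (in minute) 0.052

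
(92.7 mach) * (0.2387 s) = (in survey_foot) 2.472e+04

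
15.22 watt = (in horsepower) 0.02041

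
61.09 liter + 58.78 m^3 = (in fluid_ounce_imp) 2.071e+06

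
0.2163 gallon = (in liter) 0.8188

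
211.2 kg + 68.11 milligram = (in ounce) 7450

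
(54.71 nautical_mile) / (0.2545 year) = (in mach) 3.708e-05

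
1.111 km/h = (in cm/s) 30.86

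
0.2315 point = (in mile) 5.075e-08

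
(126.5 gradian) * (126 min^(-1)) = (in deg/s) 239.1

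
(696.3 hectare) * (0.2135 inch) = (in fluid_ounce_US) 1.277e+09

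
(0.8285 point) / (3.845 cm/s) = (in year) 2.41e-10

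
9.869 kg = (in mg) 9.869e+06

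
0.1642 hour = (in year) 1.874e-05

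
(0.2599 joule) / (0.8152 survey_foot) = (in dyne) 1.046e+05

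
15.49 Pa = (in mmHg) 0.1162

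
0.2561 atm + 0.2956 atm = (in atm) 0.5517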